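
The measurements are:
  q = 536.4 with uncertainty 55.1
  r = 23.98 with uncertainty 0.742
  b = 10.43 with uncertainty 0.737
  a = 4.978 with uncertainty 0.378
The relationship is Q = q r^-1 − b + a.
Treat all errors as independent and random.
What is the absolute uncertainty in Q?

2.54

Let p = q·r^-1 = 22.37. δp/p = √((1·δq/q)² + (-1·δr/r)²) = √(0.0106 + 0.000957) = 0.107, so δp = 2.40.
Q = p − b + a: δQ = √(δp² + δb² + δa²) = √(5.76 + 0.543 + 0.143) = 2.54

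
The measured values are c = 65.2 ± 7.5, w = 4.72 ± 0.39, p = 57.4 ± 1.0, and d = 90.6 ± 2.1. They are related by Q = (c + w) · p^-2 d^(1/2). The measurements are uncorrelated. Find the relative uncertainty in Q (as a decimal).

Let u = c + w = 69.9. δu = √(δc² + δw²) = √(56.2 + 0.152) = 7.51, so δu/u = 0.107.
Q is then a monomial in u, p, d:
δQ/Q = √((δu/u)² + (-2·δp/p)² + (½·δd/d)²) = √(0.0115 + 0.00121 + 0.000134) = 0.114

0.114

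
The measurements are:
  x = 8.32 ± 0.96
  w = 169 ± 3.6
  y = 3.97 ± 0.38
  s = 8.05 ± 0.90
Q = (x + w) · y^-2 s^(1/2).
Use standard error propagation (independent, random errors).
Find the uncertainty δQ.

6.40

Let u = x + w = 177. δu = √(δx² + δw²) = √(0.922 + 13.0) = 3.73, so δu/u = 0.0210.
Q is then a monomial in u, y, s:
δQ/Q = √((δu/u)² + (-2·δy/y)² + (½·δs/s)²) = √(0.000441 + 0.0366 + 0.00312) = 0.201
Q = 31.9, so δQ = 0.201 × 31.9 = 6.40.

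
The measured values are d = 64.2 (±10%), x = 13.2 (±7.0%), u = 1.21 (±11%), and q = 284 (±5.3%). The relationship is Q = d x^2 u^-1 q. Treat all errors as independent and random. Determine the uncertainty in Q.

For a monomial Q ∝ d, x^2, u^-1, q, fractional errors add in quadrature:
  (1·δd/d)² = (1×0.100)² = 0.0100;  (2·δx/x)² = (2×0.0700)² = 0.0196;  (-1·δu/u)² = (-1×0.110)² = 0.0121;  (1·δq/q)² = (1×0.0530)² = 0.00281
δQ/Q = √(0.0445) = 0.211
Q = 2.63e+06, so δQ = 0.211 × 2.63e+06 = 5.54e+05.

5.54e+05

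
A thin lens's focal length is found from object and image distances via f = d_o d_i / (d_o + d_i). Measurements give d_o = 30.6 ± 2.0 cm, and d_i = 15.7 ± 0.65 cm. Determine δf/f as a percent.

3.52%

∂f/∂d_o = (d_i/(d_o+d_i))² = 0.115;  ∂f/∂d_i = (d_o/(d_o+d_i))² = 0.437
δf = √((∂f/∂d_o · δd_o)² + (∂f/∂d_i · δd_i)²) = √(0.0529 + 0.0806) = 0.365 cm
f = 10.4 cm, so δf/f = 0.365/10.4 = 0.0352.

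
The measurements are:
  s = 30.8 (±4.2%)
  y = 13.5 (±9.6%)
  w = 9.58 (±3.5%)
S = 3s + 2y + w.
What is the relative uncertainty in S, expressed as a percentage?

For a sum/difference, combine absolute errors in quadrature:
  (3·δs)² = 15.1;  (2·δy)² = 6.72;  (δw)² = 0.112
δS = √(21.9) = 4.68
S = 129, so δS/S = 4.68/129 = 0.0363.

3.63%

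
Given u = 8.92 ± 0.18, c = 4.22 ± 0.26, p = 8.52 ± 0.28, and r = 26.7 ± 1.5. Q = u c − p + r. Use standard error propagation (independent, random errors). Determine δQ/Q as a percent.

Let w = u·c = 37.6. δw/w = √((1·δu/u)² + (1·δc/c)²) = √(0.000407 + 0.00380) = 0.0648, so δw = 2.44.
Q = w − p + r: δQ = √(δw² + δp² + δr²) = √(5.96 + 0.0784 + 2.25) = 2.88
Q = 55.8, so δQ/Q = 2.88/55.8 = 0.0516.

5.16%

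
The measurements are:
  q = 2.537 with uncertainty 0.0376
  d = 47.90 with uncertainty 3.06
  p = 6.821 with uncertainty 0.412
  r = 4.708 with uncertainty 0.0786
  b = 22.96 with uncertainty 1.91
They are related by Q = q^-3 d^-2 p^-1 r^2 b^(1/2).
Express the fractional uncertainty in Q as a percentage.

15.7%

Q is a product of powers, so relative uncertainties combine in quadrature:
  (-3·δq/q)² = (-3×0.0148)² = 0.00198;  (-2·δd/d)² = (-2×0.0639)² = 0.0163;  (-1·δp/p)² = (-1×0.0604)² = 0.00365;  (2·δr/r)² = (2×0.0167)² = 0.00111;  (½·δb/b)² = (0.5×0.0832)² = 0.00173
δQ/Q = √(0.0248) = 0.157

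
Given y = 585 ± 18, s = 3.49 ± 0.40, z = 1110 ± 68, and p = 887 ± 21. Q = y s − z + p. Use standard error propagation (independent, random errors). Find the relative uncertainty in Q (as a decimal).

Let w = y·s = 2040. δw/w = √((1·δy/y)² + (1·δs/s)²) = √(0.000947 + 0.0131) = 0.119, so δw = 242.
Q = w − z + p: δQ = √(δw² + δz² + δp²) = √(58700 + 4620 + 441) = 253
Q = 1820, so δQ/Q = 253/1820 = 0.139.

0.139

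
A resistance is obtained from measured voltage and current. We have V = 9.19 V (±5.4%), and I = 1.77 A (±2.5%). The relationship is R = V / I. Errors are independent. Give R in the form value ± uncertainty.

Each factor contributes (exponent × relative error)² to (δR/R)²:
  (1·δV/V)² = (1×0.0540)² = 0.00292;  (-1·δI/I)² = (-1×0.0250)² = 0.000625
δR/R = √(0.00354) = 0.0595
R = 5.19 Ω, so δR = 0.0595 × 5.19 = 0.309 Ω.

5.19 ± 0.309 Ω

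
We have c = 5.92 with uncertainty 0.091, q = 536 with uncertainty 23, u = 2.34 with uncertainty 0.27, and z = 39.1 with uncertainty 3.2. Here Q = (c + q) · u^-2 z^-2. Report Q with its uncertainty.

0.0647 ± 0.0185

Let w = c + q = 542. δw = √(δc² + δq²) = √(0.00828 + 529) = 23.0, so δw/w = 0.0424.
Q is then a monomial in w, u, z:
δQ/Q = √((δw/w)² + (-2·δu/u)² + (-2·δz/z)²) = √(0.00180 + 0.0533 + 0.0268) = 0.286
Q = 0.0647, so δQ = 0.286 × 0.0647 = 0.0185.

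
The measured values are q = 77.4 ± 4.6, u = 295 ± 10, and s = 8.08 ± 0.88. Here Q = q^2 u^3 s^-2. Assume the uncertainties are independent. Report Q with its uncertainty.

(2.36 ± 0.632) × 10^9

For a monomial Q ∝ q^2, u^3, s^-2, fractional errors add in quadrature:
  (2·δq/q)² = (2×0.0594)² = 0.0141;  (3·δu/u)² = (3×0.0339)² = 0.0103;  (-2·δs/s)² = (-2×0.109)² = 0.0474
δQ/Q = √(0.0719) = 0.268
Q = 2.36e+09, so δQ = 0.268 × 2.36e+09 = 6.32e+08.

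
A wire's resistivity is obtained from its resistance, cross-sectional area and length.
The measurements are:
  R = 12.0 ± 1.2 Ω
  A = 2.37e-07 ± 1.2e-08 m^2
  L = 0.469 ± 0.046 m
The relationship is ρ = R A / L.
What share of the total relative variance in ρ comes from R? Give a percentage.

(δρ/ρ)² = (1·δR/R)² + (1·δA/A)² + (-1·δL/L)²
  R term: (1×0.100)² = 0.0100
  A term: (1×0.0506)² = 0.00256
  L term: (-1×0.0981)² = 0.00962
Total = 0.0222. Share from R = 0.0100/0.0222 = 0.451.

45.1%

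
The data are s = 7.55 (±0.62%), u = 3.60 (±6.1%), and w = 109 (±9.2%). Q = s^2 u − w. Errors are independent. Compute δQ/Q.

0.169

Let p = s^2·u = 205. δp/p = √((2·δs/s)² + (1·δu/u)²) = √(0.000154 + 0.00372) = 0.0622, so δp = 12.8.
Q = p − w: δQ = √(δp² + δw²) = √(163 + 101) = 16.2
Q = 96.2, so δQ/Q = 16.2/96.2 = 0.169.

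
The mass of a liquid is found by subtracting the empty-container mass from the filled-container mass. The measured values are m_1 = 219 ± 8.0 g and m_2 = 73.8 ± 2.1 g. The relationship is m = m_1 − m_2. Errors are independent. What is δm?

Each term contributes (cᵢ δxᵢ)² to (δm)²:
  (δm_1)² = 64.0;  (δm_2)² = 4.41
δm = √(68.4) = 8.27 g

8.27 g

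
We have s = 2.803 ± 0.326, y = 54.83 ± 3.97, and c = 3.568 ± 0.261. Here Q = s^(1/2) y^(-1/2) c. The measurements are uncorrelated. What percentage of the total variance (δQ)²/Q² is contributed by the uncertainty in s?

(δQ/Q)² = (½·δs/s)² + (−½·δy/y)² + (1·δc/c)²
  s term: (0.5×0.116)² = 0.00338
  y term: (-0.5×0.0724)² = 0.00131
  c term: (1×0.0732)² = 0.00535
Total = 0.0100. Share from s = 0.00338/0.0100 = 0.337.

33.7%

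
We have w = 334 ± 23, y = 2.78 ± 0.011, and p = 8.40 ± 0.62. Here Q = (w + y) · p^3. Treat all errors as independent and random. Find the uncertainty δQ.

Let u = w + y = 337. δu = √(δw² + δy²) = √(529 + 0.000121) = 23.0, so δu/u = 0.0683.
Q is then a monomial in u, p:
δQ/Q = √((δu/u)² + (3·δp/p)²) = √(0.00466 + 0.0490) = 0.232
Q = 2e+05, so δQ = 0.232 × 2e+05 = 46300.

46300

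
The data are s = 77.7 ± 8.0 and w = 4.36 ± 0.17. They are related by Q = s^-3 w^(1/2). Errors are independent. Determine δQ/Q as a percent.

Q is a product of powers, so relative uncertainties combine in quadrature:
  (-3·δs/s)² = (-3×0.103)² = 0.0954;  (½·δw/w)² = (0.5×0.0390)² = 0.000380
δQ/Q = √(0.0958) = 0.309

30.9%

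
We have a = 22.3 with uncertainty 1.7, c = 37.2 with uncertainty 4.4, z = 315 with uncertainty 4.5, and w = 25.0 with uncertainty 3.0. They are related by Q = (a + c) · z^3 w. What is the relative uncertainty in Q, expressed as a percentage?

Let u = a + c = 59.5. δu = √(δa² + δc²) = √(2.89 + 19.4) = 4.72, so δu/u = 0.0793.
Q is then a monomial in u, z, w:
δQ/Q = √((δu/u)² + (3·δz/z)² + (1·δw/w)²) = √(0.00628 + 0.00184 + 0.0144) = 0.150

15.0%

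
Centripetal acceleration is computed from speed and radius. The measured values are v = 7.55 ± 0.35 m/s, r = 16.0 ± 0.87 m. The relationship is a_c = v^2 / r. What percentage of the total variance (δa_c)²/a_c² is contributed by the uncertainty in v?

74.4%

(δa_c/a_c)² = (2·δv/v)² + (-1·δr/r)²
  v term: (2×0.0464)² = 0.00860
  r term: (-1×0.0544)² = 0.00296
Total = 0.0116. Share from v = 0.00860/0.0116 = 0.744.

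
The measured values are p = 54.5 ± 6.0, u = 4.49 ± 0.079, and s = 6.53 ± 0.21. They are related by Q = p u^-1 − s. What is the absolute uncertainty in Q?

Let w = p·u^-1 = 12.1. δw/w = √((1·δp/p)² + (-1·δu/u)²) = √(0.0121 + 0.000310) = 0.111, so δw = 1.35.
Q = w − s: δQ = √(δw² + δs²) = √(1.83 + 0.0441) = 1.37

1.37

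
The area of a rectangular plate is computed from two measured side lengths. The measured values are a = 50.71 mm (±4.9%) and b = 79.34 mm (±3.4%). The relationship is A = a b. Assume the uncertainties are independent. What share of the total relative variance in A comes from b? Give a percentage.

(δA/A)² = (1·δa/a)² + (1·δb/b)²
  a term: (1×0.0490)² = 0.00240
  b term: (1×0.0340)² = 0.00116
Total = 0.00356. Share from b = 0.00116/0.00356 = 0.325.

32.5%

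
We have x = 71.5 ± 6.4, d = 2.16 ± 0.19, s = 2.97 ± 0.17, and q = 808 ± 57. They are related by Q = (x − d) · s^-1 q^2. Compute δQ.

2.71e+06

Let u = x − d = 69.3. δu = √(δx² + δd²) = √(41.0 + 0.0361) = 6.40, so δu/u = 0.0923.
Q is then a monomial in u, s, q:
δQ/Q = √((δu/u)² + (-1·δs/s)² + (2·δq/q)²) = √(0.00853 + 0.00328 + 0.0199) = 0.178
Q = 1.52e+07, so δQ = 0.178 × 1.52e+07 = 2.71e+06.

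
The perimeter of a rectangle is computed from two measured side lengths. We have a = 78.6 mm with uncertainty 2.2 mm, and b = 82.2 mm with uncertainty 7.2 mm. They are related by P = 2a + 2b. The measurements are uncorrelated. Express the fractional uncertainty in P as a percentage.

4.68%

Each term contributes (cᵢ δxᵢ)² to (δP)²:
  (2·δa)² = 19.4;  (2·δb)² = 207
δP = √(227) = 15.1 mm
P = 322 mm, so δP/P = 15.1/322 = 0.0468.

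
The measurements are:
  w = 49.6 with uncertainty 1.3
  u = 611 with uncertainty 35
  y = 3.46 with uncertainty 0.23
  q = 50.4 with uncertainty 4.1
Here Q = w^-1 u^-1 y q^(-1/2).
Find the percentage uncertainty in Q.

Products/powers → add relative errors in quadrature, weighted by exponent:
  (-1·δw/w)² = (-1×0.0262)² = 0.000687;  (-1·δu/u)² = (-1×0.0573)² = 0.00328;  (1·δy/y)² = (1×0.0665)² = 0.00442;  (−½·δq/q)² = (-0.5×0.0813)² = 0.00165
δQ/Q = √(0.0100) = 0.100

10.0%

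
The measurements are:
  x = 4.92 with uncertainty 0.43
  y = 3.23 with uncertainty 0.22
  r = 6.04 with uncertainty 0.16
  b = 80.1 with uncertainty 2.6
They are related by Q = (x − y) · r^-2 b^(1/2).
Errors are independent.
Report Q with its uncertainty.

Let u = x − y = 1.69. δu = √(δx² + δy²) = √(0.185 + 0.0484) = 0.483, so δu/u = 0.286.
Q is then a monomial in u, r, b:
δQ/Q = √((δu/u)² + (-2·δr/r)² + (½·δb/b)²) = √(0.0817 + 0.00281 + 0.000263) = 0.291
Q = 0.415, so δQ = 0.291 × 0.415 = 0.121.

0.415 ± 0.121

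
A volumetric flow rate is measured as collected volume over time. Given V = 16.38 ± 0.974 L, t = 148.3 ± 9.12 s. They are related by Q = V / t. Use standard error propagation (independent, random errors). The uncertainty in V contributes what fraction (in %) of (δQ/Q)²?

(δQ/Q)² = (1·δV/V)² + (-1·δt/t)²
  V term: (1×0.0595)² = 0.00354
  t term: (-1×0.0615)² = 0.00378
Total = 0.00732. Share from V = 0.00354/0.00732 = 0.483.

48.3%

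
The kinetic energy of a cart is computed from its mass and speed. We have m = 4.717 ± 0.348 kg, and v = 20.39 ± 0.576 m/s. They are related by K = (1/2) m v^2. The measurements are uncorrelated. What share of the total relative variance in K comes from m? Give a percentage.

(δK/K)² = (1·δm/m)² + (2·δv/v)²
  m term: (1×0.0738)² = 0.00544
  v term: (2×0.0282)² = 0.00319
Total = 0.00863. Share from m = 0.00544/0.00863 = 0.630.

63.0%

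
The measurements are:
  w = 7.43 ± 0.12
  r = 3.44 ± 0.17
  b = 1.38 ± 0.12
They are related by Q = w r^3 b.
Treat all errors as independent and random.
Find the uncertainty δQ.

Q is a product of powers, so relative uncertainties combine in quadrature:
  (1·δw/w)² = (1×0.0162)² = 0.000261;  (3·δr/r)² = (3×0.0494)² = 0.0220;  (1·δb/b)² = (1×0.0870)² = 0.00756
δQ/Q = √(0.0298) = 0.173
Q = 417, so δQ = 0.173 × 417 = 72.1.

72.1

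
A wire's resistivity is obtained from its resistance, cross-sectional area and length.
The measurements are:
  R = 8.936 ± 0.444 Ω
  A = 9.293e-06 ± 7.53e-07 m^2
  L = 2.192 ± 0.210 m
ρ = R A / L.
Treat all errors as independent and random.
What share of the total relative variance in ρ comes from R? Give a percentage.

13.6%

(δρ/ρ)² = (1·δR/R)² + (1·δA/A)² + (-1·δL/L)²
  R term: (1×0.0497)² = 0.00247
  A term: (1×0.0810)² = 0.00657
  L term: (-1×0.0958)² = 0.00918
Total = 0.0182. Share from R = 0.00247/0.0182 = 0.136.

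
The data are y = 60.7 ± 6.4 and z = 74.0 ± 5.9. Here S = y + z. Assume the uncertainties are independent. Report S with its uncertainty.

For a sum/difference, combine absolute errors in quadrature:
  (δy)² = 41.0;  (δz)² = 34.8
δS = √(75.8) = 8.70
S = 135.

135 ± 8.70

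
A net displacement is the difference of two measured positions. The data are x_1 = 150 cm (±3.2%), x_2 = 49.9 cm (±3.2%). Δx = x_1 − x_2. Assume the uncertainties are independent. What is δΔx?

Sums and differences: (δΔx)² = Σ (cᵢ δxᵢ)².
  (δx_1)² = 23.0;  (δx_2)² = 2.55
δΔx = √(25.6) = 5.06 cm

5.06 cm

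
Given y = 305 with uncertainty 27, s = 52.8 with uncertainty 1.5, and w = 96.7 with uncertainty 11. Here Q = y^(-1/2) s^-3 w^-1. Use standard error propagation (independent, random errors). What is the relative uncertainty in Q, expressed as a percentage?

14.9%

Products/powers → add relative errors in quadrature, weighted by exponent:
  (−½·δy/y)² = (-0.5×0.0885)² = 0.00196;  (-3·δs/s)² = (-3×0.0284)² = 0.00726;  (-1·δw/w)² = (-1×0.114)² = 0.0129
δQ/Q = √(0.0222) = 0.149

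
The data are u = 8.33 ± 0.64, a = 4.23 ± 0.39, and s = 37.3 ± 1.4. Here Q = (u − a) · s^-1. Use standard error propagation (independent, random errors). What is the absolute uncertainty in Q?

0.0205

Let w = u − a = 4.10. δw = √(δu² + δa²) = √(0.410 + 0.152) = 0.749, so δw/w = 0.183.
Q is then a monomial in w, s:
δQ/Q = √((δw/w)² + (-1·δs/s)²) = √(0.0334 + 0.00141) = 0.187
Q = 0.110, so δQ = 0.187 × 0.110 = 0.0205.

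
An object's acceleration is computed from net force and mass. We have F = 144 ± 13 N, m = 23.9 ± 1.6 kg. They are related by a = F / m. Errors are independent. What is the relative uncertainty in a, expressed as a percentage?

Each factor contributes (exponent × relative error)² to (δa/a)²:
  (1·δF/F)² = (1×0.0903)² = 0.00815;  (-1·δm/m)² = (-1×0.0669)² = 0.00448
δa/a = √(0.0126) = 0.112

11.2%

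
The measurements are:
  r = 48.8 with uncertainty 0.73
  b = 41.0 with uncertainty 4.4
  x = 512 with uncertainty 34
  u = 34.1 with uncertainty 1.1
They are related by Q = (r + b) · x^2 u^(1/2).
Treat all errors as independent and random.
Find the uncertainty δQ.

1.96e+07

Let w = r + b = 89.8. δw = √(δr² + δb²) = √(0.533 + 19.4) = 4.46, so δw/w = 0.0497.
Q is then a monomial in w, x, u:
δQ/Q = √((δw/w)² + (2·δx/x)² + (½·δu/u)²) = √(0.00247 + 0.0176 + 0.000260) = 0.143
Q = 1.37e+08, so δQ = 0.143 × 1.37e+08 = 1.96e+07.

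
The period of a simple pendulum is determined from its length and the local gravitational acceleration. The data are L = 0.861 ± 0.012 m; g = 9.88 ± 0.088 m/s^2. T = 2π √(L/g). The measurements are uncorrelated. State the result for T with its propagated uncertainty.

1.85 ± 0.0153 s

For a monomial T ∝ L^(1/2), g^(-1/2), fractional errors add in quadrature:
  (½·δL/L)² = (0.5×0.0139)² = 4.86e-05;  (−½·δg/g)² = (-0.5×0.00891)² = 1.98e-05
δT/T = √(6.84e-05) = 0.00827
T = 1.85 s, so δT = 0.00827 × 1.85 = 0.0153 s.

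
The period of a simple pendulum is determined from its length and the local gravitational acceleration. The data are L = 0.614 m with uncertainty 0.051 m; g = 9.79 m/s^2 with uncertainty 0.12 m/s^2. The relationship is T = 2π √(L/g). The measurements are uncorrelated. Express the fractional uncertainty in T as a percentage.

Each factor contributes (exponent × relative error)² to (δT/T)²:
  (½·δL/L)² = (0.5×0.0831)² = 0.00172;  (−½·δg/g)² = (-0.5×0.0123)² = 3.76e-05
δT/T = √(0.00176) = 0.0420

4.20%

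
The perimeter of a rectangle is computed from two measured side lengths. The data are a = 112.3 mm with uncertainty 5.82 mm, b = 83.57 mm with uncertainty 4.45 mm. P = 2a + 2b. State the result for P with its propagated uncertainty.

391.7 ± 14.7 mm

Each term contributes (cᵢ δxᵢ)² to (δP)²:
  (2·δa)² = 135;  (2·δb)² = 79.2
δP = √(215) = 14.7 mm
P = 391.7 mm.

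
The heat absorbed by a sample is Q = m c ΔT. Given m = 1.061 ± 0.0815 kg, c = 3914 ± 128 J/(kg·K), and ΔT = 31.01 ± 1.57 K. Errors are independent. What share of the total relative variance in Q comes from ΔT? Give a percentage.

(δQ/Q)² = (1·δm/m)² + (1·δc/c)² + (1·δΔT/ΔT)²
  m term: (1×0.0768)² = 0.00590
  c term: (1×0.0327)² = 0.00107
  ΔT term: (1×0.0506)² = 0.00256
Total = 0.00953. Share from ΔT = 0.00256/0.00953 = 0.269.

26.9%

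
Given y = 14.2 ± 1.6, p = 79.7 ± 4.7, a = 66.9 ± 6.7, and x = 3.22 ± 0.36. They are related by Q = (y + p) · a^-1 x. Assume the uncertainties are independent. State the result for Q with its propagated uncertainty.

Let u = y + p = 93.9. δu = √(δy² + δp²) = √(2.56 + 22.1) = 4.96, so δu/u = 0.0529.
Q is then a monomial in u, a, x:
δQ/Q = √((δu/u)² + (-1·δa/a)² + (1·δx/x)²) = √(0.00280 + 0.0100 + 0.0125) = 0.159
Q = 4.52, so δQ = 0.159 × 4.52 = 0.719.

4.52 ± 0.719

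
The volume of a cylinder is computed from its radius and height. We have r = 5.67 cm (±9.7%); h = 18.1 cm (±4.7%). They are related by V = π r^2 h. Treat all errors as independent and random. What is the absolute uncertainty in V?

365 cm^3

V is a product of powers, so relative uncertainties combine in quadrature:
  (2·δr/r)² = (2×0.0970)² = 0.0376;  (1·δh/h)² = (1×0.0470)² = 0.00221
δV/V = √(0.0398) = 0.200
V = 1830 cm^3, so δV = 0.200 × 1830 = 365 cm^3.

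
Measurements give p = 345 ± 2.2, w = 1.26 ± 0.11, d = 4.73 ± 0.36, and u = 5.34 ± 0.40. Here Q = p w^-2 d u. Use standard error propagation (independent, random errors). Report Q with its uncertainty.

Relative error in a monomial: (δQ/Q)² = Σ (nᵢ · δxᵢ/xᵢ)².
  (1·δp/p)² = (1×0.00638)² = 4.07e-05;  (-2·δw/w)² = (-2×0.0873)² = 0.0305;  (1·δd/d)² = (1×0.0761)² = 0.00579;  (1·δu/u)² = (1×0.0749)² = 0.00561
δQ/Q = √(0.0419) = 0.205
Q = 5490, so δQ = 0.205 × 5490 = 1120.

5490 ± 1120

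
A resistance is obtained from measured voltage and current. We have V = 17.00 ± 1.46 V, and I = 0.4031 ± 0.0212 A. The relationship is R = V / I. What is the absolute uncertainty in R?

Relative error in a monomial: (δR/R)² = Σ (nᵢ · δxᵢ/xᵢ)².
  (1·δV/V)² = (1×0.0859)² = 0.00738;  (-1·δI/I)² = (-1×0.0526)² = 0.00277
δR/R = √(0.0101) = 0.101
R = 42.17 Ω, so δR = 0.101 × 42.17 = 4.25 Ω.

4.25 Ω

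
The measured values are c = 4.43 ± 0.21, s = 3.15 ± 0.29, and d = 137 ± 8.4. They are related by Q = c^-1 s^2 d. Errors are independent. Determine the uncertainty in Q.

Each factor contributes (exponent × relative error)² to (δQ/Q)²:
  (-1·δc/c)² = (-1×0.0474)² = 0.00225;  (2·δs/s)² = (2×0.0921)² = 0.0339;  (1·δd/d)² = (1×0.0613)² = 0.00376
δQ/Q = √(0.0399) = 0.200
Q = 307, so δQ = 0.200 × 307 = 61.3.

61.3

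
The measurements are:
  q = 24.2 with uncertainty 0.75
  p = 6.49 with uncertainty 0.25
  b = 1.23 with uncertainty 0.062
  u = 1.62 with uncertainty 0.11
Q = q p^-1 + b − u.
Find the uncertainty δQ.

0.223

Let w = q·p^-1 = 3.73. δw/w = √((1·δq/q)² + (-1·δp/p)²) = √(0.000960 + 0.00148) = 0.0494, so δw = 0.184.
Q = w + b − u: δQ = √(δw² + δb² + δu²) = √(0.0340 + 0.00384 + 0.0121) = 0.223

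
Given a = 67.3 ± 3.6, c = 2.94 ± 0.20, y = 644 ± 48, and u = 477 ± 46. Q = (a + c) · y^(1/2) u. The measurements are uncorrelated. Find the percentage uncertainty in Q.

Let w = a + c = 70.2. δw = √(δa² + δc²) = √(13.0 + 0.0400) = 3.61, so δw/w = 0.0513.
Q is then a monomial in w, y, u:
δQ/Q = √((δw/w)² + (½·δy/y)² + (1·δu/u)²) = √(0.00263 + 0.00139 + 0.00930) = 0.115

11.5%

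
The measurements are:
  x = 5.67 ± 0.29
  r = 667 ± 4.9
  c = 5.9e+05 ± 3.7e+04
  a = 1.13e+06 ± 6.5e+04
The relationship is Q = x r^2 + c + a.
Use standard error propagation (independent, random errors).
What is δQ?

Let p = x·r^2 = 2.52e+06. δp/p = √((1·δx/x)² + (2·δr/r)²) = √(0.00262 + 0.000216) = 0.0532, so δp = 1.34e+05.
Q = p + c + a: δQ = √(δp² + δc² + δa²) = √(1.8e+10 + 1.37e+09 + 4.22e+09) = 1.54e+05

1.54e+05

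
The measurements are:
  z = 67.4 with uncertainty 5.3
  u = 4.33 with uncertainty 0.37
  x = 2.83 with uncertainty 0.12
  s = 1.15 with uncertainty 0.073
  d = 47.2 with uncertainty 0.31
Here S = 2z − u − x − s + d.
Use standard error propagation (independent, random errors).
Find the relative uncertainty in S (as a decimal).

0.0611

For a sum/difference, combine absolute errors in quadrature:
  (2·δz)² = 112;  (δu)² = 0.137;  (δx)² = 0.0144;  (δs)² = 0.00533;  (δd)² = 0.0961
δS = √(113) = 10.6
S = 174, so δS/S = 10.6/174 = 0.0611.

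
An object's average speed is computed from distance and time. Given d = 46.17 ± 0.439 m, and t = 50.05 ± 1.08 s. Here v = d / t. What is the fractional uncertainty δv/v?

0.0236

Relative error in a monomial: (δv/v)² = Σ (nᵢ · δxᵢ/xᵢ)².
  (1·δd/d)² = (1×0.00951)² = 9.04e-05;  (-1·δt/t)² = (-1×0.0216)² = 0.000466
δv/v = √(0.000556) = 0.0236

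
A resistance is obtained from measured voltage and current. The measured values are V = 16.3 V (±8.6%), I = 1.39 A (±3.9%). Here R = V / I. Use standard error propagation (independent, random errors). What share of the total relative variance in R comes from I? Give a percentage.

17.1%

(δR/R)² = (1·δV/V)² + (-1·δI/I)²
  V term: (1×0.0860)² = 0.00740
  I term: (-1×0.0390)² = 0.00152
Total = 0.00892. Share from I = 0.00152/0.00892 = 0.171.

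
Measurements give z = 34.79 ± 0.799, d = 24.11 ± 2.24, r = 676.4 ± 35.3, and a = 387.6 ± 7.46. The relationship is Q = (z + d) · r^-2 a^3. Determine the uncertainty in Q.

Let u = z + d = 58.90. δu = √(δz² + δd²) = √(0.638 + 5.02) = 2.38, so δu/u = 0.0404.
Q is then a monomial in u, r, a:
δQ/Q = √((δu/u)² + (-2·δr/r)² + (3·δa/a)²) = √(0.00163 + 0.0109 + 0.00333) = 0.126
Q = 7497, so δQ = 0.126 × 7497 = 944.

944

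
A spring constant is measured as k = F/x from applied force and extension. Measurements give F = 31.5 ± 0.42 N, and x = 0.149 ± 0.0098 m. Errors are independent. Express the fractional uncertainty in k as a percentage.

6.71%

Since k is a product/quotient, work with relative uncertainties:
  (1·δF/F)² = (1×0.0133)² = 0.000178;  (-1·δx/x)² = (-1×0.0658)² = 0.00433
δk/k = √(0.00450) = 0.0671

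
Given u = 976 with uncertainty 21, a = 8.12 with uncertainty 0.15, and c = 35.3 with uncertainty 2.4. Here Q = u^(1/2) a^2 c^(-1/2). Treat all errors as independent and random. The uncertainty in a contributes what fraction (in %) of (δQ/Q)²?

51.8%

(δQ/Q)² = (½·δu/u)² + (2·δa/a)² + (−½·δc/c)²
  u term: (0.5×0.0215)² = 0.000116
  a term: (2×0.0185)² = 0.00136
  c term: (-0.5×0.0680)² = 0.00116
Total = 0.00264. Share from a = 0.00136/0.00264 = 0.518.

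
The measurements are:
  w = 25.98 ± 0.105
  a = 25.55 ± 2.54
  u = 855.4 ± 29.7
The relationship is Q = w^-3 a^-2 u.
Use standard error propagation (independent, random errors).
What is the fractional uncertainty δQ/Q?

0.202

Each factor contributes (exponent × relative error)² to (δQ/Q)²:
  (-3·δw/w)² = (-3×0.00404)² = 0.000147;  (-2·δa/a)² = (-2×0.0994)² = 0.0395;  (1·δu/u)² = (1×0.0347)² = 0.00121
δQ/Q = √(0.0409) = 0.202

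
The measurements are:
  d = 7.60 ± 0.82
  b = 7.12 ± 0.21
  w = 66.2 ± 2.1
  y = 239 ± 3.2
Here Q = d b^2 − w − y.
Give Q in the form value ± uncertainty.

80.1 ± 47.5

Let p = d·b^2 = 385. δp/p = √((1·δd/d)² + (2·δb/b)²) = √(0.0116 + 0.00348) = 0.123, so δp = 47.4.
Q = p − w − y: δQ = √(δp² + δw² + δy²) = √(2240 + 4.41 + 10.2) = 47.5
Q = 80.1.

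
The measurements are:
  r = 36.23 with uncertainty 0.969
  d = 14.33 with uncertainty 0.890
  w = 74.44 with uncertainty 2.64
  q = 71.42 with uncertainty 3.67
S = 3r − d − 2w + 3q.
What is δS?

12.6

Each term contributes (cᵢ δxᵢ)² to (δS)²:
  (3·δr)² = 8.45;  (δd)² = 0.792;  (2·δw)² = 27.9;  (3·δq)² = 121
δS = √(158) = 12.6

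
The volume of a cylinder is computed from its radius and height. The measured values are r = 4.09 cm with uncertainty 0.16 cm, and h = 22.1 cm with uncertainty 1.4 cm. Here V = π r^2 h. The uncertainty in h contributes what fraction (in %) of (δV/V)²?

39.6%

(δV/V)² = (2·δr/r)² + (1·δh/h)²
  r term: (2×0.0391)² = 0.00612
  h term: (1×0.0633)² = 0.00401
Total = 0.0101. Share from h = 0.00401/0.0101 = 0.396.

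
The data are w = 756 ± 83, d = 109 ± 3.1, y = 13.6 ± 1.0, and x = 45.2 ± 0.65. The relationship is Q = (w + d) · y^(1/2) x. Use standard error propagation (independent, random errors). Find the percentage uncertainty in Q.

10.4%

Let u = w + d = 865. δu = √(δw² + δd²) = √(6890 + 9.61) = 83.1, so δu/u = 0.0960.
Q is then a monomial in u, y, x:
δQ/Q = √((δu/u)² + (½·δy/y)² + (1·δx/x)²) = √(0.00922 + 0.00135 + 0.000207) = 0.104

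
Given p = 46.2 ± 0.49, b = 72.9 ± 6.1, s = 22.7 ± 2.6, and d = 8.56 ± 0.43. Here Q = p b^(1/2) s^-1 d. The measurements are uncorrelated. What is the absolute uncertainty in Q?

For a monomial Q ∝ p, b^(1/2), s^-1, d, fractional errors add in quadrature:
  (1·δp/p)² = (1×0.0106)² = 0.000112;  (½·δb/b)² = (0.5×0.0837)² = 0.00175;  (-1·δs/s)² = (-1×0.115)² = 0.0131;  (1·δd/d)² = (1×0.0502)² = 0.00252
δQ/Q = √(0.0175) = 0.132
Q = 149, so δQ = 0.132 × 149 = 19.7.

19.7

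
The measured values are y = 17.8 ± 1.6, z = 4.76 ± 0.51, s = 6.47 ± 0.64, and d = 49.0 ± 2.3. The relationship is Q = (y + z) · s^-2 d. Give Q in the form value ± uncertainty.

26.4 ± 5.72

Let u = y + z = 22.6. δu = √(δy² + δz²) = √(2.56 + 0.260) = 1.68, so δu/u = 0.0744.
Q is then a monomial in u, s, d:
δQ/Q = √((δu/u)² + (-2·δs/s)² + (1·δd/d)²) = √(0.00554 + 0.0391 + 0.00220) = 0.217
Q = 26.4, so δQ = 0.217 × 26.4 = 5.72.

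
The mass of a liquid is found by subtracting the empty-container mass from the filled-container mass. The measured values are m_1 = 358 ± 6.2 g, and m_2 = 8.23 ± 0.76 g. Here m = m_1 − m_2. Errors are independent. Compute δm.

Each term contributes (cᵢ δxᵢ)² to (δm)²:
  (δm_1)² = 38.4;  (δm_2)² = 0.578
δm = √(39.0) = 6.25 g

6.25 g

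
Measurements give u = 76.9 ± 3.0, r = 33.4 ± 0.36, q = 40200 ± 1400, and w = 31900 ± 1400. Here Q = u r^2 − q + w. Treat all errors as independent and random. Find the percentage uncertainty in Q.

5.56%

Let p = u·r^2 = 85800. δp/p = √((1·δu/u)² + (2·δr/r)²) = √(0.00152 + 0.000465) = 0.0446, so δp = 3820.
Q = p − q + w: δQ = √(δp² + δq² + δw²) = √(1.46e+07 + 1.96e+06 + 1.96e+06) = 4310
Q = 77500, so δQ/Q = 4310/77500 = 0.0556.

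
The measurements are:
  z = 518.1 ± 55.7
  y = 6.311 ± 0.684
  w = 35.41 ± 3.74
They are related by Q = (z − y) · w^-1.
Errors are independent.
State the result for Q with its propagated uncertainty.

Let u = z − y = 511.8. δu = √(δz² + δy²) = √(3100 + 0.468) = 55.7, so δu/u = 0.109.
Q is then a monomial in u, w:
δQ/Q = √((δu/u)² + (-1·δw/w)²) = √(0.0118 + 0.0112) = 0.152
Q = 14.45, so δQ = 0.152 × 14.45 = 2.19.

14.45 ± 2.19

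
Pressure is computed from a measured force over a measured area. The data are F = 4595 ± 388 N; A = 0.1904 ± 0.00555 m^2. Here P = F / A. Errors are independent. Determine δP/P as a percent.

8.93%

P is a product of powers, so relative uncertainties combine in quadrature:
  (1·δF/F)² = (1×0.0844)² = 0.00713;  (-1·δA/A)² = (-1×0.0291)² = 0.000850
δP/P = √(0.00798) = 0.0893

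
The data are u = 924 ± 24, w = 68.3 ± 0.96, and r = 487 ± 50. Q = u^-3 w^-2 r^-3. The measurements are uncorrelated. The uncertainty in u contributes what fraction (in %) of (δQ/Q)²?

5.97%

(δQ/Q)² = (-3·δu/u)² + (-2·δw/w)² + (-3·δr/r)²
  u term: (-3×0.0260)² = 0.00607
  w term: (-2×0.0141)² = 0.000790
  r term: (-3×0.103)² = 0.0949
Total = 0.102. Share from u = 0.00607/0.102 = 0.0597.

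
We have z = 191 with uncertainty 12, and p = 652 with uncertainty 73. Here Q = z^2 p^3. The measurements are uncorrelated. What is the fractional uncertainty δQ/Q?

0.359

Products/powers → add relative errors in quadrature, weighted by exponent:
  (2·δz/z)² = (2×0.0628)² = 0.0158;  (3·δp/p)² = (3×0.112)² = 0.113
δQ/Q = √(0.129) = 0.359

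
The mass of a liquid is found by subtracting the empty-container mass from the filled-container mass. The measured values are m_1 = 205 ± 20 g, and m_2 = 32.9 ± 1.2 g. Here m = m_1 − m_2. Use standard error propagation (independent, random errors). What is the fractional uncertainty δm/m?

0.116

m is a linear combination, so absolute uncertainties add in quadrature:
  (δm_1)² = 400;  (δm_2)² = 1.44
δm = √(401) = 20.0 g
m = 172 g, so δm/m = 20.0/172 = 0.116.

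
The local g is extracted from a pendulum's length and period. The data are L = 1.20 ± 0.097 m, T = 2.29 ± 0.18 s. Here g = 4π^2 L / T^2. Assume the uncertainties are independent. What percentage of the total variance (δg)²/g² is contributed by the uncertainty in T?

(δg/g)² = (1·δL/L)² + (-2·δT/T)²
  L term: (1×0.0808)² = 0.00653
  T term: (-2×0.0786)² = 0.0247
Total = 0.0312. Share from T = 0.0247/0.0312 = 0.791.

79.1%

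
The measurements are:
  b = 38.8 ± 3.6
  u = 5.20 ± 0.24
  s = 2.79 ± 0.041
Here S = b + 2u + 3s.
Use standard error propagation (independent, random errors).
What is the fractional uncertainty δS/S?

For a sum/difference, combine absolute errors in quadrature:
  (δb)² = 13.0;  (2·δu)² = 0.230;  (3·δs)² = 0.0151
δS = √(13.2) = 3.63
S = 57.6, so δS/S = 3.63/57.6 = 0.0631.

0.0631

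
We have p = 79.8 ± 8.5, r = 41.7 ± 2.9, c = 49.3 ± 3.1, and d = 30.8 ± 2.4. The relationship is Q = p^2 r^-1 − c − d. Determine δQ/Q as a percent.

47.4%

Let w = p^2·r^-1 = 153. δw/w = √((2·δp/p)² + (-1·δr/r)²) = √(0.0454 + 0.00484) = 0.224, so δw = 34.2.
Q = w − c − d: δQ = √(δw² + δc² + δd²) = √(1170 + 9.61 + 5.76) = 34.4
Q = 72.6, so δQ/Q = 34.4/72.6 = 0.474.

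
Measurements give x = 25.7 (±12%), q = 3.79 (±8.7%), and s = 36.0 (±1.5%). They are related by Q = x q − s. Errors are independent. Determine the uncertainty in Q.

14.4

Let p = x·q = 97.4. δp/p = √((1·δx/x)² + (1·δq/q)²) = √(0.0144 + 0.00757) = 0.148, so δp = 14.4.
Q = p − s: δQ = √(δp² + δs²) = √(208 + 0.292) = 14.4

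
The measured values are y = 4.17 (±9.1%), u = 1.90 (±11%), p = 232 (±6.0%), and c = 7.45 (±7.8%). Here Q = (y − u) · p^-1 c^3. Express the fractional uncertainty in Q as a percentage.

30.8%

Let w = y − u = 2.27. δw = √(δy² + δu²) = √(0.144 + 0.0437) = 0.433, so δw/w = 0.191.
Q is then a monomial in w, p, c:
δQ/Q = √((δw/w)² + (-1·δp/p)² + (3·δc/c)²) = √(0.0364 + 0.00360 + 0.0548) = 0.308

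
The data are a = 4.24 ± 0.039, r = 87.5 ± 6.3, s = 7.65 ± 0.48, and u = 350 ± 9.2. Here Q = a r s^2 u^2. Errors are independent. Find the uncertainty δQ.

For a monomial Q ∝ a, r, s^2, u^2, fractional errors add in quadrature:
  (1·δa/a)² = (1×0.00920)² = 8.46e-05;  (1·δr/r)² = (1×0.0720)² = 0.00518;  (2·δs/s)² = (2×0.0627)² = 0.0157;  (2·δu/u)² = (2×0.0263)² = 0.00276
δQ/Q = √(0.0238) = 0.154
Q = 2.66e+09, so δQ = 0.154 × 2.66e+09 = 4.1e+08.

4.1e+08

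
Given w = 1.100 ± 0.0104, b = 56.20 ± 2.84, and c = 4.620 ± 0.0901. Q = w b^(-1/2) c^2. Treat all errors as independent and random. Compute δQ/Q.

0.0474

Each factor contributes (exponent × relative error)² to (δQ/Q)²:
  (1·δw/w)² = (1×0.00945)² = 8.94e-05;  (−½·δb/b)² = (-0.5×0.0505)² = 0.000638;  (2·δc/c)² = (2×0.0195)² = 0.00152
δQ/Q = √(0.00225) = 0.0474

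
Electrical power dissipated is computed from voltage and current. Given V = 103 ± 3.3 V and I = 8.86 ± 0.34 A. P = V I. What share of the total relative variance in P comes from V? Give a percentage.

(δP/P)² = (1·δV/V)² + (1·δI/I)²
  V term: (1×0.0320)² = 0.00103
  I term: (1×0.0384)² = 0.00147
Total = 0.00250. Share from V = 0.00103/0.00250 = 0.411.

41.1%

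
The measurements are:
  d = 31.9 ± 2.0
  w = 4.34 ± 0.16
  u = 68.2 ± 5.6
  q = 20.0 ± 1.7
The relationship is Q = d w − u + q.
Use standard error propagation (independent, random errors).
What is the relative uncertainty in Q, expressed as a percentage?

Let p = d·w = 138. δp/p = √((1·δd/d)² + (1·δw/w)²) = √(0.00393 + 0.00136) = 0.0727, so δp = 10.1.
Q = p − u + q: δQ = √(δp² + δu² + δq²) = √(101 + 31.4 + 2.89) = 11.6
Q = 90.2, so δQ/Q = 11.6/90.2 = 0.129.

12.9%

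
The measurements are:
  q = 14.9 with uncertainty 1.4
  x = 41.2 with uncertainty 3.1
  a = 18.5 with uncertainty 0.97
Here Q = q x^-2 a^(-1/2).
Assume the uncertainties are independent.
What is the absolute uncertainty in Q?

0.000366

Products/powers → add relative errors in quadrature, weighted by exponent:
  (1·δq/q)² = (1×0.0940)² = 0.00883;  (-2·δx/x)² = (-2×0.0752)² = 0.0226;  (−½·δa/a)² = (-0.5×0.0524)² = 0.000687
δQ/Q = √(0.0322) = 0.179
Q = 0.00204, so δQ = 0.179 × 0.00204 = 0.000366.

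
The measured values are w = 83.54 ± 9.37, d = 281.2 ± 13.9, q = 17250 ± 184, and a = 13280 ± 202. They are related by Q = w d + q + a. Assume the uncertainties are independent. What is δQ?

Let p = w·d = 23490. δp/p = √((1·δw/w)² + (1·δd/d)²) = √(0.0126 + 0.00244) = 0.123, so δp = 2880.
Q = p + q + a: δQ = √(δp² + δq² + δa²) = √(8.29e+06 + 33900 + 40800) = 2890

2890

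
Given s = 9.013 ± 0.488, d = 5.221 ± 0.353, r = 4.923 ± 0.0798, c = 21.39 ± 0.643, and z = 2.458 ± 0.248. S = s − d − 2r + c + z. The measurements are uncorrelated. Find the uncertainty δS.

For a sum/difference, combine absolute errors in quadrature:
  (δs)² = 0.238;  (δd)² = 0.125;  (2·δr)² = 0.0255;  (δc)² = 0.413;  (δz)² = 0.0615
δS = √(0.863) = 0.929

0.929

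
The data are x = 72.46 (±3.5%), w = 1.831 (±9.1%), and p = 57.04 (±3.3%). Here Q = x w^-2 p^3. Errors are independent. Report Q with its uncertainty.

For a monomial Q ∝ x, w^-2, p^3, fractional errors add in quadrature:
  (1·δx/x)² = (1×0.0350)² = 0.00123;  (-2·δw/w)² = (-2×0.0910)² = 0.0331;  (3·δp/p)² = (3×0.0330)² = 0.00980
δQ/Q = √(0.0442) = 0.210
Q = 4.011e+06, so δQ = 0.210 × 4.011e+06 = 8.43e+05.

(4.011 ± 0.843) × 10^6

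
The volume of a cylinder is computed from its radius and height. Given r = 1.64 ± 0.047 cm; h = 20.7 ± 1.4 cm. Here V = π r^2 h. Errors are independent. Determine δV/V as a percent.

8.87%

V is a product of powers, so relative uncertainties combine in quadrature:
  (2·δr/r)² = (2×0.0287)² = 0.00329;  (1·δh/h)² = (1×0.0676)² = 0.00457
δV/V = √(0.00786) = 0.0887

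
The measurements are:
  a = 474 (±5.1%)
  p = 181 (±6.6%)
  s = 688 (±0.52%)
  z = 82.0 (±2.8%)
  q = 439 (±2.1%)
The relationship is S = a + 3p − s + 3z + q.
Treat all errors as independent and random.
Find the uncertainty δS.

44.9

S is a linear combination, so absolute uncertainties add in quadrature:
  (δa)² = 584;  (3·δp)² = 1280;  (δs)² = 12.8;  (3·δz)² = 47.4;  (δq)² = 85.0
δS = √(2010) = 44.9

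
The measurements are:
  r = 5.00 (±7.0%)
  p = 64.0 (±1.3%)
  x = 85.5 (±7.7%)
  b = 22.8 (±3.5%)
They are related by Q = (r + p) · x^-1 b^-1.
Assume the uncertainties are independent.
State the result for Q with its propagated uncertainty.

0.0354 ± 0.00303

Let u = r + p = 69.0. δu = √(δr² + δp²) = √(0.123 + 0.692) = 0.903, so δu/u = 0.0131.
Q is then a monomial in u, x, b:
δQ/Q = √((δu/u)² + (-1·δx/x)² + (-1·δb/b)²) = √(0.000171 + 0.00593 + 0.00123) = 0.0856
Q = 0.0354, so δQ = 0.0856 × 0.0354 = 0.00303.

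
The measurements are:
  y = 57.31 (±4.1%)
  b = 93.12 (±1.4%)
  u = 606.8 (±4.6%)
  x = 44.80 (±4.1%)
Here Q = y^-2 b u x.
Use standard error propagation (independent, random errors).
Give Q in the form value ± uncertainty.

Products/powers → add relative errors in quadrature, weighted by exponent:
  (-2·δy/y)² = (-2×0.0410)² = 0.00672;  (1·δb/b)² = (1×0.0140)² = 0.000196;  (1·δu/u)² = (1×0.0460)² = 0.00212;  (1·δx/x)² = (1×0.0410)² = 0.00168
δQ/Q = √(0.0107) = 0.104
Q = 770.7, so δQ = 0.104 × 770.7 = 79.8.

770.7 ± 79.8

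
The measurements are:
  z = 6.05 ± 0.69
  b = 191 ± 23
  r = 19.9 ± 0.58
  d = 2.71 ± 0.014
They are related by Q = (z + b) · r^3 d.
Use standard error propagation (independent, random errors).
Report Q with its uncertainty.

Let u = z + b = 197. δu = √(δz² + δb²) = √(0.476 + 529) = 23.0, so δu/u = 0.117.
Q is then a monomial in u, r, d:
δQ/Q = √((δu/u)² + (3·δr/r)² + (1·δd/d)²) = √(0.0136 + 0.00765 + 2.67e-05) = 0.146
Q = 4.21e+06, so δQ = 0.146 × 4.21e+06 = 6.14e+05.

(4.21 ± 0.614) × 10^6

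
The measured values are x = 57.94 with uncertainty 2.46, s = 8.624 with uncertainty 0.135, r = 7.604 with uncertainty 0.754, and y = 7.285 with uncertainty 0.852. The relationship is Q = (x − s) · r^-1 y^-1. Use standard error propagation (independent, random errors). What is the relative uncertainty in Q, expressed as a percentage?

Let u = x − s = 49.32. δu = √(δx² + δs²) = √(6.05 + 0.0182) = 2.46, so δu/u = 0.0500.
Q is then a monomial in u, r, y:
δQ/Q = √((δu/u)² + (-1·δr/r)² + (-1·δy/y)²) = √(0.00250 + 0.00983 + 0.0137) = 0.161

16.1%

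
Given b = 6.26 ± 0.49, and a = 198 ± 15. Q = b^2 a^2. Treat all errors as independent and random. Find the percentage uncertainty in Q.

Products/powers → add relative errors in quadrature, weighted by exponent:
  (2·δb/b)² = (2×0.0783)² = 0.0245;  (2·δa/a)² = (2×0.0758)² = 0.0230
δQ/Q = √(0.0475) = 0.218

21.8%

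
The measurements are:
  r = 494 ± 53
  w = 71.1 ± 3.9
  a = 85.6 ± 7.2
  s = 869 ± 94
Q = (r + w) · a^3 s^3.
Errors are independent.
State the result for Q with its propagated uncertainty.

Let u = r + w = 565. δu = √(δr² + δw²) = √(2810 + 15.2) = 53.1, so δu/u = 0.0940.
Q is then a monomial in u, a, s:
δQ/Q = √((δu/u)² + (3·δa/a)² + (3·δs/s)²) = √(0.00884 + 0.0637 + 0.105) = 0.422
Q = 2.33e+17, so δQ = 0.422 × 2.33e+17 = 9.81e+16.

(2.33 ± 0.981) × 10^17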